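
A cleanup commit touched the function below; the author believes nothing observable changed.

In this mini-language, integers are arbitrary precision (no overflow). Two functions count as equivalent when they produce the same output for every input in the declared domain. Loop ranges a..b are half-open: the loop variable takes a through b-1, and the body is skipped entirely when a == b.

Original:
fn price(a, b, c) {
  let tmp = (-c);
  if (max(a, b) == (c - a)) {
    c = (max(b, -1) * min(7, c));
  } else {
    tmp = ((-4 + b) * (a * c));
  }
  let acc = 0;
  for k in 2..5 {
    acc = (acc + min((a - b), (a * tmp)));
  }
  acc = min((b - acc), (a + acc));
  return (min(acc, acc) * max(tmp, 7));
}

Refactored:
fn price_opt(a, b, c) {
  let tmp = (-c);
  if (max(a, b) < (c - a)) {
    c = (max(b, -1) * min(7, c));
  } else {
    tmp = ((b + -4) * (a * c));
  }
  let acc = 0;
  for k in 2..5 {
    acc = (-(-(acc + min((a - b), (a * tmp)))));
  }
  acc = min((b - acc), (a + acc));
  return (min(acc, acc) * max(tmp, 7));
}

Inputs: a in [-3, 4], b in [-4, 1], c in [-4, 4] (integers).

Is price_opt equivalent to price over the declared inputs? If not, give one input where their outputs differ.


There is a counterexample at a=-3, b=-4, c=-4: -49 on one side, -273 on the other.
price: tmp := 4 | (max(a, b) == (c - a)): false | tmp := -96 | acc := 0 | iter k=2: | acc := 1 | iter k=3: | acc := 2 | iter k=4: | acc := 3 | acc := -7 | result -49
price_opt: tmp := 4 | (max(a, b) < (c - a)): true | c := 4 | acc := 0 | iter k=2: | acc := -12 | iter k=3: | acc := -24 | iter k=4: | acc := -36 | acc := -39 | result -273
verdict: not equivalent; witness: a=-3, b=-4, c=-4


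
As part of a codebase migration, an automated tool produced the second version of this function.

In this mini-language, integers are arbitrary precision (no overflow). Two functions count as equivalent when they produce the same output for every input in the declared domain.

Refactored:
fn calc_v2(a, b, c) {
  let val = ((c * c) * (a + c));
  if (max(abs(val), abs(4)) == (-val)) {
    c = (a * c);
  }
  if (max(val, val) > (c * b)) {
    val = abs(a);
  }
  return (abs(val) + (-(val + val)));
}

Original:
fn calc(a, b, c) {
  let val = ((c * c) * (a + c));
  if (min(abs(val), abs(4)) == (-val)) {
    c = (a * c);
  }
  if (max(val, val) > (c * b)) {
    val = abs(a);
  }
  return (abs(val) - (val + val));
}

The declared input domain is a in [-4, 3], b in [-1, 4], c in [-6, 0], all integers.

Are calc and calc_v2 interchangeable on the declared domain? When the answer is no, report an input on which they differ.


Not equivalent: a=-2, b=4, c=-1 separates them (9 vs -2).
calc: val := -3 | (min(abs(val), abs(4)) == (-val)): true | c := 2 | (max(val, val) > (c * b)): false | result 9
calc_v2: val := -3 | (max(abs(val), abs(4)) == (-val)): false | (max(val, val) > (c * b)): true | val := 2 | result -2
verdict: not equivalent; witness: a=-2, b=4, c=-1


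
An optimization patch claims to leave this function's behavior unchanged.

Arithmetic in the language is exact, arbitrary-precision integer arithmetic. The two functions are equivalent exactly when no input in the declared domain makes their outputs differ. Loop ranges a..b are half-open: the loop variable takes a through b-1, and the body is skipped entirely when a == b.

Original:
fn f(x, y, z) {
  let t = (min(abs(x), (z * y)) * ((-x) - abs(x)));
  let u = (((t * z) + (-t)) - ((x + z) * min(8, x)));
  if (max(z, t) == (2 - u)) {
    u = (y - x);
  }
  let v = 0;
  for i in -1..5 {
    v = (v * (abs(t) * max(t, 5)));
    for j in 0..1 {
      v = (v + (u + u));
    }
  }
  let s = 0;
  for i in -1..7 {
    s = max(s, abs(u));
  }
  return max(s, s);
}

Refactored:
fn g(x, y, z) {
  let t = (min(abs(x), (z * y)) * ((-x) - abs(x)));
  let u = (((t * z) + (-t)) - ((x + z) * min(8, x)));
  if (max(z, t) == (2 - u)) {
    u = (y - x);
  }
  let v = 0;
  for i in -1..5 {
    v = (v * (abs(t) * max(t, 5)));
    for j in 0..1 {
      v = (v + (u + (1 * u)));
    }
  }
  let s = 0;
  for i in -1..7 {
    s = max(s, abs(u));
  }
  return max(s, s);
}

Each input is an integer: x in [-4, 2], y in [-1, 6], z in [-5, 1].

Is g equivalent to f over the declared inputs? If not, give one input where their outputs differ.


Side by side, the visible changes include: arithmetic usage differs; and constant usage differs.
One worked example (x=1, y=2, z=1) — f: t becomes -2; next u becomes -2; next (max(z, t) == (2 - u)) evaluates to false; next v becomes 0; next at i=-1:; next v becomes 0; next at j=0:; next v becomes -4; next at i=0:; next v becomes -40; next at j=0:; next v becomes -44; next at i=1:; next v becomes -440; next at j=0:; next v becomes -444; next at i=2:; next v becomes -4440; next at j=0:; next v becomes -4444; next at i=3:; next v becomes -44440; next at j=0:; next v becomes -44444; next at i=4:; next v becomes -444440; next at j=0:; next v becomes -444444; next s becomes 0; next at i=-1:; next s becomes 2; next at i=0:; next s becomes 2; next at i=1:; next s becomes 2; next at i=2:; next s becomes 2; next at i=3:; next s becomes 2; next at i=4:; next s becomes 2; next at i=5:; next s becomes 2; next at i=6:; next s becomes 2; next final value 2; g: t becomes -2; next u becomes -2; next (max(z, t) == (2 - u)) evaluates to false; next v becomes 0; next at i=-1:; next v becomes 0; next at j=0:; next v becomes -4; next at i=0:; next v becomes -40; next at j=0:; next v becomes -44; next at i=1:; next v becomes -440; next at j=0:; next v becomes -444; next at i=2:; next v becomes -4440; next at j=0:; next v becomes -4444; next at i=3:; next v becomes -44440; next at j=0:; next v becomes -44444; next at i=4:; next v becomes -444440; next at j=0:; next v becomes -444444; next s becomes 0; next at i=-1:; next s becomes 2; next at i=0:; next s becomes 2; next at i=1:; next s becomes 2; next at i=2:; next s becomes 2; next at i=3:; next s becomes 2; next at i=4:; next s becomes 2; next at i=5:; next s becomes 2; next at i=6:; next s becomes 2; next final value 2; agreement on 2.
An exhaustive pass over the 392 declared inputs shows identical outputs.
verdict: equivalent


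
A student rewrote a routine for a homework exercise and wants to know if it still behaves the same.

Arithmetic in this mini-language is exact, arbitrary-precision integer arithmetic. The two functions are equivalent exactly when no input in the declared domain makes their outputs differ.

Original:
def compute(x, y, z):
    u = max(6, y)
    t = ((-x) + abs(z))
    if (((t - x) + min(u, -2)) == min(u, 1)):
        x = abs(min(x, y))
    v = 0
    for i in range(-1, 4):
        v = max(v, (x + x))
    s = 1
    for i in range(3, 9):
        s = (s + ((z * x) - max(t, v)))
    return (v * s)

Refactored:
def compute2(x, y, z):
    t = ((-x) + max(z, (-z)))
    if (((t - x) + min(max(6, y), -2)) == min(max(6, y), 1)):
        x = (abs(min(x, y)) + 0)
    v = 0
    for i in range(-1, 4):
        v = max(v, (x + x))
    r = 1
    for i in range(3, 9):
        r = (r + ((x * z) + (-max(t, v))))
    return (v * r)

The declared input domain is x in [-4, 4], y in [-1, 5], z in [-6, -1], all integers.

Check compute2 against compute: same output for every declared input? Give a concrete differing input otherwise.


This is a faithful refactor — arithmetic usage differs, plus min/max/abs usage differs, plus statement counts differ, plus local variable names differ, plus constant usage differs, but the computed results match everywhere.
Tracing x=0, y=0, z=-1: compute: u=6, then t=1, then (((t - x) + min(u, -2)) == min(u, 1)) is false, then v=0, then (i=-1), then v=0, then (i=0), then v=0, then (i=1), then v=0, then (i=2), then v=0, then (i=3), then v=0, then s=1, then (i=3), then s=0, then (i=4), then s=-1, then (i=5), then s=-2, then (i=6), then s=-3, then (i=7), then s=-4, then (i=8), then s=-5, then returns 0 | compute2: t=1, then (((t - x) + min(max(6, y), -2)) == min(max(6, y), 1)) is false, then v=0, then (i=-1), then v=0, then (i=0), then v=0, then (i=1), then v=0, then (i=2), then v=0, then (i=3), then v=0, then r=1, then (i=3), then r=0, then (i=4), then r=-1, then (i=5), then r=-2, then (i=6), then r=-3, then (i=7), then r=-4, then (i=8), then r=-5, then returns 0 — matching result 0.
Sweeping the whole domain (378 inputs) finds no disagreement.
verdict: equivalent


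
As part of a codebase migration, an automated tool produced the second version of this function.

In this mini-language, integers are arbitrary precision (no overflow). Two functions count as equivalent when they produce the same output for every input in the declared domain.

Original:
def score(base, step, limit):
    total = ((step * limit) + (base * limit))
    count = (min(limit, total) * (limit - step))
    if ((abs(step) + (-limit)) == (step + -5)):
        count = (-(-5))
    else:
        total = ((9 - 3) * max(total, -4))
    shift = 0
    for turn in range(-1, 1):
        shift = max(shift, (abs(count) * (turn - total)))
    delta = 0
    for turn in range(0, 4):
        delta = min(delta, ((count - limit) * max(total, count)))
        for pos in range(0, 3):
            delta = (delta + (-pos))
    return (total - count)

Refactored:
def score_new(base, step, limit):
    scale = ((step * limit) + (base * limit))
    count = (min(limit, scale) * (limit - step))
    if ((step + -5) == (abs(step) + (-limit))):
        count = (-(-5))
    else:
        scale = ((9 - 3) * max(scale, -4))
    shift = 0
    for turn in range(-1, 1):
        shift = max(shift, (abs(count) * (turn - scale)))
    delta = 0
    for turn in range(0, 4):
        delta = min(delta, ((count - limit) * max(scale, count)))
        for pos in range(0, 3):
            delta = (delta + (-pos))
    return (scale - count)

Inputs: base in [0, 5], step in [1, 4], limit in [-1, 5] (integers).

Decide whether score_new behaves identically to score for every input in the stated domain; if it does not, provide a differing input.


The two are interchangeable: local variable names differ, and every declared input agrees.
As a probe, take base=2, step=3, limit=2: score runs total := 10 | count := -2 | ((abs(step) + (-limit)) == (step + -5)): false | total := 60 | shift := 0 | iter turn=-1: | shift := 0 | iter turn=0: | shift := 0 | delta := 0 | iter turn=0: | delta := -240 | iter pos=0: | delta := -240 | iter pos=1: | delta := -241 | iter pos=2: | delta := -243 | iter turn=1: | delta := -243 | iter pos=0: | delta := -243 | iter pos=1: | delta := -244 | iter pos=2: | delta := -246 | iter turn=2: | delta := -246 | iter pos=0: | delta := -246 | iter pos=1: | delta := -247 | iter pos=2: | delta := -249 | iter turn=3: | delta := -249 | iter pos=0: | delta := -249 | iter pos=1: | delta := -250 | iter pos=2: | delta := -252 | result 62; score_new runs scale := 10 | count := -2 | ((step + -5) == (abs(step) + (-limit))): false | scale := 60 | shift := 0 | iter turn=-1: | shift := 0 | iter turn=0: | shift := 0 | delta := 0 | iter turn=0: | delta := -240 | iter pos=0: | delta := -240 | iter pos=1: | delta := -241 | iter pos=2: | delta := -243 | iter turn=1: | delta := -243 | iter pos=0: | delta := -243 | iter pos=1: | delta := -244 | iter pos=2: | delta := -246 | iter turn=2: | delta := -246 | iter pos=0: | delta := -246 | iter pos=1: | delta := -247 | iter pos=2: | delta := -249 | iter turn=3: | delta := -249 | iter pos=0: | delta := -249 | iter pos=1: | delta := -250 | iter pos=2: | delta := -252 | result 62; both end at 62.
Across all 168 domain points the two functions coincide.
verdict: equivalent


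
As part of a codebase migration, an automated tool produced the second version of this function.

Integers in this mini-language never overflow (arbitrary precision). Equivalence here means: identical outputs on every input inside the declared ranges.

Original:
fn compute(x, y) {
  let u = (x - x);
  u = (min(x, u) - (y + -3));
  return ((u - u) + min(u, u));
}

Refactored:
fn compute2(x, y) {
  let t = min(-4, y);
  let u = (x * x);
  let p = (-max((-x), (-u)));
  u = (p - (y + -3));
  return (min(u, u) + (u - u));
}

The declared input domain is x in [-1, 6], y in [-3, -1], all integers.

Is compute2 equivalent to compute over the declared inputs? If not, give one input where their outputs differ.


Not equivalent: x=1, y=-3 separates them (6 vs 7).
compute: u = 0; u = 6; return 6
compute2: t = -4; u = 1; p = 1; u = 7; return 7
verdict: not equivalent; witness: x=1, y=-3


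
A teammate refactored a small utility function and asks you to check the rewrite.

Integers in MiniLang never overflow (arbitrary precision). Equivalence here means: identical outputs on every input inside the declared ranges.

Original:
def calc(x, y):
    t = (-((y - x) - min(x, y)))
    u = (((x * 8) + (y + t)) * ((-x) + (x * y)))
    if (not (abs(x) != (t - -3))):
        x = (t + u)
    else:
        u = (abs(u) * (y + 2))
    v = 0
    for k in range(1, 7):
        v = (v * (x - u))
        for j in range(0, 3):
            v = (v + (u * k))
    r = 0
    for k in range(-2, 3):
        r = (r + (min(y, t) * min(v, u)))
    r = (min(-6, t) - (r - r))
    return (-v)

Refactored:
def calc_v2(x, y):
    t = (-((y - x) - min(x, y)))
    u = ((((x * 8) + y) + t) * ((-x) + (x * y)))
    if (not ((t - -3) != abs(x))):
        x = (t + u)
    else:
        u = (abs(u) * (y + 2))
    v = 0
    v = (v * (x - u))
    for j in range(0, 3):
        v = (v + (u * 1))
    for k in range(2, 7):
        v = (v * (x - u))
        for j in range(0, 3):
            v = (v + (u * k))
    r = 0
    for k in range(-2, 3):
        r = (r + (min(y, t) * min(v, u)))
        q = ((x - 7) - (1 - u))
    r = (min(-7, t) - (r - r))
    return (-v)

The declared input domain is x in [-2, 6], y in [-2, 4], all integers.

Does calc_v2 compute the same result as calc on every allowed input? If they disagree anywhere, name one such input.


The edit looks behavioral (`-6` became `-7`), but over these ranges it never changes the outcome; all 63 inputs agree.
verdict: equivalent


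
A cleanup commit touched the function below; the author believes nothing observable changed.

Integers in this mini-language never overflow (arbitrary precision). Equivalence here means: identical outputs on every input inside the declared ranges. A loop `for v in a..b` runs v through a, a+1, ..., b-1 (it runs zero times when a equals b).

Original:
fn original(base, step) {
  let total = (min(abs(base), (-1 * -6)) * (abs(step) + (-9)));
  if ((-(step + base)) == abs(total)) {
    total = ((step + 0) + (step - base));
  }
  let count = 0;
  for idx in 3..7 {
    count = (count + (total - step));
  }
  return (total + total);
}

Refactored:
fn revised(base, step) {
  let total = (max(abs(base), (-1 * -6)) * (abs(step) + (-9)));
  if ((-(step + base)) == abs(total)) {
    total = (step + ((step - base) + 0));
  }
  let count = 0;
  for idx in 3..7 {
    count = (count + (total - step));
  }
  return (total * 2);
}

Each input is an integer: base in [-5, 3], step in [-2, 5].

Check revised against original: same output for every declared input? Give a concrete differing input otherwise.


Consider the input base=-5, step=-2.
original: total=-35, then ((-(step + base)) == abs(total)) is false, then count=0, then (idx=3), then count=-33, then (idx=4), then count=-66, then (idx=5), then count=-99, then (idx=6), then count=-132, then returns -70
revised: total=-42, then ((-(step + base)) == abs(total)) is false, then count=0, then (idx=3), then count=-40, then (idx=4), then count=-80, then (idx=5), then count=-120, then (idx=6), then count=-160, then returns -84
-70 vs -84 — the two versions disagree here.
verdict: not equivalent; witness: base=-5, step=-2


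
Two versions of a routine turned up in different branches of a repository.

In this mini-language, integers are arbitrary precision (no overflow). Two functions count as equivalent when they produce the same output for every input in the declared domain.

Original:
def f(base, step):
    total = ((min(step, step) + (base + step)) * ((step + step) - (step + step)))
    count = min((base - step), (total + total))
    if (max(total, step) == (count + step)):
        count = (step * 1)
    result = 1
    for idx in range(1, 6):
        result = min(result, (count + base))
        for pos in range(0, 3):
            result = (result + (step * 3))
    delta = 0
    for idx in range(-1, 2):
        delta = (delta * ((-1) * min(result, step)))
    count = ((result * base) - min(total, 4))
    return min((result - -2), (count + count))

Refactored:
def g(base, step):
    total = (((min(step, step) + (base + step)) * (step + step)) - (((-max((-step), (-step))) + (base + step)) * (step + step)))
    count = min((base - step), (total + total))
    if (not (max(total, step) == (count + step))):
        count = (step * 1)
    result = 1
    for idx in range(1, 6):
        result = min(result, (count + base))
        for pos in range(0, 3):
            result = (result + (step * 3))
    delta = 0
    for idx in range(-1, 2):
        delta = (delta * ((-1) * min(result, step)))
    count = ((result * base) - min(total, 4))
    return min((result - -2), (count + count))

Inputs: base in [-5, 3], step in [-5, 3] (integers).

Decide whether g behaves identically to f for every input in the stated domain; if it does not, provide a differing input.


Take base=-5, step=-5.
f: total=0, then count=0, then (max(total, step) == (count + step)) is false, then result=1, then (idx=1), then result=-5, then (pos=0), then result=-20, then (pos=1), then result=-35, then (pos=2), then result=-50, then (idx=2), then result=-50, then (pos=0), then result=-65, then (pos=1), then result=-80, then (pos=2), then result=-95, then (idx=3), then result=-95, then (pos=0), then result=-110, then (pos=1), then result=-125, then (pos=2), then result=-140, then (idx=4), then result=-140, then (pos=0), then result=-155, then (pos=1), then result=-170, then (pos=2), then result=-185, then (idx=5), then result=-185, then (pos=0), then result=-200, then (pos=1), then result=-215, then (pos=2), then result=-230, then delta=0, then (idx=-1), then delta=0, then (idx=0), then delta=0, then (idx=1), then delta=0, then count=1150, then returns -228
g: total=0, then count=0, then (not (max(total, step) == (count + step))) is true, then count=-5, then result=1, then (idx=1), then result=-10, then (pos=0), then result=-25, then (pos=1), then result=-40, then (pos=2), then result=-55, then (idx=2), then result=-55, then (pos=0), then result=-70, then (pos=1), then result=-85, then (pos=2), then result=-100, then (idx=3), then result=-100, then (pos=0), then result=-115, then (pos=1), then result=-130, then (pos=2), then result=-145, then (idx=4), then result=-145, then (pos=0), then result=-160, then (pos=1), then result=-175, then (pos=2), then result=-190, then (idx=5), then result=-190, then (pos=0), then result=-205, then (pos=1), then result=-220, then (pos=2), then result=-235, then delta=0, then (idx=-1), then delta=0, then (idx=0), then delta=0, then (idx=1), then delta=0, then count=1175, then returns -233
-228 vs -233 — the two versions disagree here.
verdict: not equivalent; witness: base=-5, step=-5


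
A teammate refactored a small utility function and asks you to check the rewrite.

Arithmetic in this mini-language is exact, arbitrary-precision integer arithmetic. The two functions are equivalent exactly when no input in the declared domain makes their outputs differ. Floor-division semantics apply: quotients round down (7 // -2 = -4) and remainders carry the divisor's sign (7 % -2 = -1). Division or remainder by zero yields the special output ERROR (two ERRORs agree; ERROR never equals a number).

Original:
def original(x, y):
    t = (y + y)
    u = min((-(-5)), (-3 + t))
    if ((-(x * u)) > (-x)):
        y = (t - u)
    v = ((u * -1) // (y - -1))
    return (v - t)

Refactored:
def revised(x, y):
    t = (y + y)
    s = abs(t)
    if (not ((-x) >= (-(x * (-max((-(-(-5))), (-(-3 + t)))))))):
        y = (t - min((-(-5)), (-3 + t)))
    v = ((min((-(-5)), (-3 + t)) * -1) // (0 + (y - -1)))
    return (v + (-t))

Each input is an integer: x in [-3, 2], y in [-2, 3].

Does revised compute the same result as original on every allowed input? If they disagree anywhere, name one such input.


Reading the diff, among the changes: arithmetic usage differs; boolean connective usage differs; constant usage differs; local variable names differ; min/max/abs usage differs; comparison usage differs.
Tracing x=0, y=0: original: t becomes 0; next u becomes -3; next ((-(x * u)) > (-x)) evaluates to false; next v becomes 3; next final value 3 | revised: t becomes 0; next s becomes 0; next (not ((-x) >= (-(x * (-max((-(-(-5))), (-(-3 + t)))))))) evaluates to false; next v becomes 3; next final value 3 — matching result 3.
An exhaustive pass over the 36 declared inputs shows identical outputs.
verdict: equivalent


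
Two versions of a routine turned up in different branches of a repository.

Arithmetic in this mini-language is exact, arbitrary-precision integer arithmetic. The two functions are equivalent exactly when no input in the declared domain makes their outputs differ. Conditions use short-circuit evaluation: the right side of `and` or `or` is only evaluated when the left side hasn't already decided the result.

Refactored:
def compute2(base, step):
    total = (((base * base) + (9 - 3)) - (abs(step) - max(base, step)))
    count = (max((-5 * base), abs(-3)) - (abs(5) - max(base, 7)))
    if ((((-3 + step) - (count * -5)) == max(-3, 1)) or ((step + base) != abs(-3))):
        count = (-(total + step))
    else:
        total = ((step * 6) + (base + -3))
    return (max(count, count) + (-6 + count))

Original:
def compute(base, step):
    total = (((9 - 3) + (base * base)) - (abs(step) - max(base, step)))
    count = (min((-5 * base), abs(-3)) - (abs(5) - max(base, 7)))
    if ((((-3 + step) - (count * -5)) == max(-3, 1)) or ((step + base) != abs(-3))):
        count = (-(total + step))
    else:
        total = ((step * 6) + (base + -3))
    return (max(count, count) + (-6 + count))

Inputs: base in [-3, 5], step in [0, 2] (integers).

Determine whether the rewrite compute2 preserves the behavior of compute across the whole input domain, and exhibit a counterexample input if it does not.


base=1, step=2 yields -12 from compute but 4 from compute2.
verdict: not equivalent; witness: base=1, step=2


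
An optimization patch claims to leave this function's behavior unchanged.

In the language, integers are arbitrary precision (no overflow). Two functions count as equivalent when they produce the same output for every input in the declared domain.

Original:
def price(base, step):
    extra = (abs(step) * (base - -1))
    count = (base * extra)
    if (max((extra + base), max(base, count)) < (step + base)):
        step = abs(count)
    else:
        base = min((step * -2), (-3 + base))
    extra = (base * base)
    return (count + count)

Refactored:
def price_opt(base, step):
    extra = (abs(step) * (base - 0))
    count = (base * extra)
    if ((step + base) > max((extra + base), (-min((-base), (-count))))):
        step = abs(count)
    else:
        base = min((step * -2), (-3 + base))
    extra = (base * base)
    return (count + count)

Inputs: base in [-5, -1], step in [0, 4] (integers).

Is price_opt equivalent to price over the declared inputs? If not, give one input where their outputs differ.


Evaluate both at base=-5, step=1.
price: extra = -4; count = 20; (max((extra + base), max(base, count)) < (step + base)) -> false; base = -8; extra = 64; return 40
price_opt: extra = -5; count = 25; ((step + base) > max((extra + base), (-min((-base), (-count))))) -> false; base = -8; extra = 64; return 50
40 vs 50 — the two versions disagree here.
verdict: not equivalent; witness: base=-5, step=1


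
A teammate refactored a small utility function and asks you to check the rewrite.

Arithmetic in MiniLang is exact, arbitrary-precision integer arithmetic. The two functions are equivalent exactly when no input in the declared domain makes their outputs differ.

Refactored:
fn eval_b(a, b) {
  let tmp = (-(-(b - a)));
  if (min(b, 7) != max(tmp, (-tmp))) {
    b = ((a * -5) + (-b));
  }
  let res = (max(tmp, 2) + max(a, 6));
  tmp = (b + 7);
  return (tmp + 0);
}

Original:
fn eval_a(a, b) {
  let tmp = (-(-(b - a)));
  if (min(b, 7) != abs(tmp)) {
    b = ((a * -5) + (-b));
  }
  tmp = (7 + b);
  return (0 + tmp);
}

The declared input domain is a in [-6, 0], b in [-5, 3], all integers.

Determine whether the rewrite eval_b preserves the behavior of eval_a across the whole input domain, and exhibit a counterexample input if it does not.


The two versions differ — the changes include local variable names differ; min/max/abs usage differs; statement counts differ; constant usage differs; arithmetic usage differs.
Tracing a=-1, b=-2: eval_a: tmp=-1, then (min(b, 7) != abs(tmp)) is true, then b=7, then tmp=14, then returns 14 | eval_b: tmp=-1, then (min(b, 7) != max(tmp, (-tmp))) is true, then b=7, then res=8, then tmp=14, then returns 14 — matching result 14.
Every one of the 63 inputs gives matching results.
verdict: equivalent


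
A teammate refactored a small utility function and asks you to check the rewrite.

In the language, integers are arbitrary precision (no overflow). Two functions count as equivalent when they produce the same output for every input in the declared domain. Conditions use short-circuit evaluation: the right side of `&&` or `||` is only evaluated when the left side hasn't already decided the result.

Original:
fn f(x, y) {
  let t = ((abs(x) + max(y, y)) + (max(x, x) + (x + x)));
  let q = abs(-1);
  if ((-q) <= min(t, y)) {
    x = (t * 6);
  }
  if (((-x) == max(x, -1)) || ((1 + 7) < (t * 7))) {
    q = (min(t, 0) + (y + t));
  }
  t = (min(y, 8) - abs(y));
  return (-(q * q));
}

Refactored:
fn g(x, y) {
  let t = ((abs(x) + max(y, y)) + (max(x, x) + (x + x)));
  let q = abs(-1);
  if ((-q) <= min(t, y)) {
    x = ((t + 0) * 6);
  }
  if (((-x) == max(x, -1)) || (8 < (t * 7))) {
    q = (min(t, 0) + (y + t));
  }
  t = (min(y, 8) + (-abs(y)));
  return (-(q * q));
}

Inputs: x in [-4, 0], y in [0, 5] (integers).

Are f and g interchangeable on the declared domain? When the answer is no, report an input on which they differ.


Equivalent — the differences include arithmetic usage differs; also constant usage differs, yet no declared input distinguishes the two.
Tracing x=-2, y=3: f: t = -1; q = 1; ((-q) <= min(t, y)) -> true; x = -6; (((-x) == max(x, -1)) || ((1 + 7) < (t * 7))) -> false; t = 0; return -1 | g: t = -1; q = 1; ((-q) <= min(t, y)) -> true; x = -6; (((-x) == max(x, -1)) || (8 < (t * 7))) -> false; t = 0; return -1 — matching result -1.
Checked all 30 inputs in the declared domain: the outputs agree on every one.
verdict: equivalent


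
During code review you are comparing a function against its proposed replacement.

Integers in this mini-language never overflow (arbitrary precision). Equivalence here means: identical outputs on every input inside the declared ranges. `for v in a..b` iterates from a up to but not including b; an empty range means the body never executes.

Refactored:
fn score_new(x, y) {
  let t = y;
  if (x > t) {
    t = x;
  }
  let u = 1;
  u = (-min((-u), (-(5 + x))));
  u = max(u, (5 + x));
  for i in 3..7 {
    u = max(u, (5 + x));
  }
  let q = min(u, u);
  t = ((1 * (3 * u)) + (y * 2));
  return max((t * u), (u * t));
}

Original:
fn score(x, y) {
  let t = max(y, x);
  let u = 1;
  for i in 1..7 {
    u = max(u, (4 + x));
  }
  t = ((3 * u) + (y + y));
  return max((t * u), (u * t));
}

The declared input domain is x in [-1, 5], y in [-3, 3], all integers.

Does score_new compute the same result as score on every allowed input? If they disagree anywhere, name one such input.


Run the pair on x=-1, y=-3.
score: t := -1 | u := 1 | iter i=1: | u := 3 | iter i=2: | u := 3 | iter i=3: | u := 3 | iter i=4: | u := 3 | iter i=5: | u := 3 | iter i=6: | u := 3 | t := 3 | result 9
score_new: t := -3 | (x > t): true | t := -1 | u := 1 | u := 4 | u := 4 | iter i=3: | u := 4 | iter i=4: | u := 4 | iter i=5: | u := 4 | iter i=6: | u := 4 | q := 4 | t := 6 | result 24
9 vs 24 — the two versions disagree here.
verdict: not equivalent; witness: x=-1, y=-3


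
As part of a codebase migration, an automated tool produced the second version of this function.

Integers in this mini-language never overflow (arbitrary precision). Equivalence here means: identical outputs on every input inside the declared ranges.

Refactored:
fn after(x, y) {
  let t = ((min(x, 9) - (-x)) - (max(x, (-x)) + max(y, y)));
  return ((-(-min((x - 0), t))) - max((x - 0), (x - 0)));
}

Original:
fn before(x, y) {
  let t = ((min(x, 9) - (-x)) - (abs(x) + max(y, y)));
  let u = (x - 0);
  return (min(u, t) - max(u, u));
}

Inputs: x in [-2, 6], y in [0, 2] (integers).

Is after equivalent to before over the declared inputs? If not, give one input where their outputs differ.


Although local variable names differ, and arithmetic usage differs, and statement counts differ, and min/max/abs usage differs, and constant usage differs, 27/27 inputs agree.
verdict: equivalent


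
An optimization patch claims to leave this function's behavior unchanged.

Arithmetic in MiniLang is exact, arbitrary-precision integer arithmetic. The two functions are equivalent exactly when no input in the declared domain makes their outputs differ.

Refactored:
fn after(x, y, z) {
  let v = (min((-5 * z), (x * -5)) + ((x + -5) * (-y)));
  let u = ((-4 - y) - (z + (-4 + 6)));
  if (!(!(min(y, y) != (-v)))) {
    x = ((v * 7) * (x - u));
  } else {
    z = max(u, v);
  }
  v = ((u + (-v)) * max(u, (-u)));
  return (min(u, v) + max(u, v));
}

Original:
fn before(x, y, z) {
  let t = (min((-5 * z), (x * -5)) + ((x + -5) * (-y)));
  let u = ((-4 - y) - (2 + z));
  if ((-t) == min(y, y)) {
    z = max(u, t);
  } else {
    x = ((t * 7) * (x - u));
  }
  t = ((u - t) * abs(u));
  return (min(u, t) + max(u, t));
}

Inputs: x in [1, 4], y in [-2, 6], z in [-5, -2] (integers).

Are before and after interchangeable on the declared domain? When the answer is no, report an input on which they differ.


Behavior is preserved: although local variable names differ; and min/max/abs usage differs; and constant usage differs; and boolean connective usage differs; and arithmetic usage differs; and comparison usage differs, the outputs never diverge.
As a probe, take x=1, y=0, z=-3: before runs t becomes -5; next u becomes -3; next ((-t) == min(y, y)) evaluates to false; next x becomes -140; next t becomes 6; next final value 3; after runs v becomes -5; next u becomes -3; next (!(!(min(y, y) != (-v)))) evaluates to true; next x becomes -140; next v becomes 6; next final value 3; both end at 3.
Every one of the 144 inputs gives matching results.
verdict: equivalent


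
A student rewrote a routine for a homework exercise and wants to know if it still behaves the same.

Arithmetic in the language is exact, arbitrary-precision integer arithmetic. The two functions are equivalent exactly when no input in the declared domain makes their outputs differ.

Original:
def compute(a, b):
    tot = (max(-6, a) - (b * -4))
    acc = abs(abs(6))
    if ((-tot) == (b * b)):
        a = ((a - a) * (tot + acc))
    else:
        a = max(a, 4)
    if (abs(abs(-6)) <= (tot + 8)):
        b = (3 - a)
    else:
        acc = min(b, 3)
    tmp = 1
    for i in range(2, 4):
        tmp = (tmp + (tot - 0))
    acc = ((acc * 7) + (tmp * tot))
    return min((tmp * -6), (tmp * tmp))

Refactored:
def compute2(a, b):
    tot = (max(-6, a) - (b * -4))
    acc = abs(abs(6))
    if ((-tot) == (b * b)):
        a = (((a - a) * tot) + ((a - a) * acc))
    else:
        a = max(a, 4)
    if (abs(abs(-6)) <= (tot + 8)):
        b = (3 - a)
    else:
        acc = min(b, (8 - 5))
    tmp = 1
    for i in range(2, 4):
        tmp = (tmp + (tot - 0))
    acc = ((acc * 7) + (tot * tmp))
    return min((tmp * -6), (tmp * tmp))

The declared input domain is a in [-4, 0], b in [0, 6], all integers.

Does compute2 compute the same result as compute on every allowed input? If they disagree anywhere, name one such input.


Side by side, the visible changes include: arithmetic usage differs; and constant usage differs.
As a probe, take a=-1, b=1: compute runs tot becomes 3; next acc becomes 6; next ((-tot) == (b * b)) evaluates to false; next a becomes 4; next (abs(abs(-6)) <= (tot + 8)) evaluates to true; next b becomes -1; next tmp becomes 1; next at i=2:; next tmp becomes 4; next at i=3:; next tmp becomes 7; next acc becomes 63; next final value -42; compute2 runs tot becomes 3; next acc becomes 6; next ((-tot) == (b * b)) evaluates to false; next a becomes 4; next (abs(abs(-6)) <= (tot + 8)) evaluates to true; next b becomes -1; next tmp becomes 1; next at i=2:; next tmp becomes 4; next at i=3:; next tmp becomes 7; next acc becomes 63; next final value -42; both end at -42.
Across all 35 domain points the two functions coincide.
verdict: equivalent


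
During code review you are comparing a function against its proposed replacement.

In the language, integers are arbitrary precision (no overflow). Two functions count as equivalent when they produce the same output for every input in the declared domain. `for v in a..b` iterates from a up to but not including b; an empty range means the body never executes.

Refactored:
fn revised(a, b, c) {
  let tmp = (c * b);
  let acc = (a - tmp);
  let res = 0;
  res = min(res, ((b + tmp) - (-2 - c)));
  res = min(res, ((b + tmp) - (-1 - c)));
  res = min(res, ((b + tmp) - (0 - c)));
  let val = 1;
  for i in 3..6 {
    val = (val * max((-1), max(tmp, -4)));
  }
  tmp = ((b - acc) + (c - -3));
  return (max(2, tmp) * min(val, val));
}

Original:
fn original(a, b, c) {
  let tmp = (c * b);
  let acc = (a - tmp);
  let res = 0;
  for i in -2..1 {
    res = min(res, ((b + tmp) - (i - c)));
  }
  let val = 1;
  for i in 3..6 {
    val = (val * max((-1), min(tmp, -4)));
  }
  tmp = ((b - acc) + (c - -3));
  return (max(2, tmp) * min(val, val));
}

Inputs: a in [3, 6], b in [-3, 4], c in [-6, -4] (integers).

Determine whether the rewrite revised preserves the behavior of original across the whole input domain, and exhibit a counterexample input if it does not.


Consider the input a=3, b=-3, c=-6.
original: tmp=18, then acc=-15, then res=0, then (i=-2), then res=0, then (i=-1), then res=0, then (i=0), then res=0, then val=1, then (i=3), then val=-1, then (i=4), then val=1, then (i=5), then val=-1, then tmp=9, then returns -9
revised: tmp=18, then acc=-15, then res=0, then res=0, then res=0, then res=0, then val=1, then (i=3), then val=18, then (i=4), then val=324, then (i=5), then val=5832, then tmp=9, then returns 52488
-9 != 52488, so the rewrite changes behavior.
verdict: not equivalent; witness: a=3, b=-3, c=-6


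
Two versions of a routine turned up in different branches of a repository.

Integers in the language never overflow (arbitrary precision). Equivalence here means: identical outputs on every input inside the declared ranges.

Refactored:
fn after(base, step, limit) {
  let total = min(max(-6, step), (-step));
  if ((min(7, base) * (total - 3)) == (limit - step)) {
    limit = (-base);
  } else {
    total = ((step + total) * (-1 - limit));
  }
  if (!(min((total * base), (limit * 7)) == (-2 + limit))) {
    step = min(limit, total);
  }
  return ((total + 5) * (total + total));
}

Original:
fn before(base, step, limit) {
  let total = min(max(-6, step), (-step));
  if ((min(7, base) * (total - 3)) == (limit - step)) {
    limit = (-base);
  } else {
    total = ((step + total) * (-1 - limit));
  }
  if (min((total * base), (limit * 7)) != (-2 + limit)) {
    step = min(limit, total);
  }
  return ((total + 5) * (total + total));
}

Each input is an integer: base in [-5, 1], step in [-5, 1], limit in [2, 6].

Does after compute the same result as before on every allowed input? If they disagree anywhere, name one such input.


Comparing the listings, the differences include: boolean connective usage differs, and comparison usage differs.
One worked example (base=-4, step=-1, limit=3) — before: total becomes -1; next ((min(7, base) * (total - 3)) == (limit - step)) evaluates to false; next total becomes 8; next (min((total * base), (limit * 7)) != (-2 + limit)) evaluates to true; next step becomes 3; next final value 208; after: total becomes -1; next ((min(7, base) * (total - 3)) == (limit - step)) evaluates to false; next total becomes 8; next (!(min((total * base), (limit * 7)) == (-2 + limit))) evaluates to true; next step becomes 3; next final value 208; agreement on 208.
An exhaustive pass over the 245 declared inputs shows identical outputs.
verdict: equivalent


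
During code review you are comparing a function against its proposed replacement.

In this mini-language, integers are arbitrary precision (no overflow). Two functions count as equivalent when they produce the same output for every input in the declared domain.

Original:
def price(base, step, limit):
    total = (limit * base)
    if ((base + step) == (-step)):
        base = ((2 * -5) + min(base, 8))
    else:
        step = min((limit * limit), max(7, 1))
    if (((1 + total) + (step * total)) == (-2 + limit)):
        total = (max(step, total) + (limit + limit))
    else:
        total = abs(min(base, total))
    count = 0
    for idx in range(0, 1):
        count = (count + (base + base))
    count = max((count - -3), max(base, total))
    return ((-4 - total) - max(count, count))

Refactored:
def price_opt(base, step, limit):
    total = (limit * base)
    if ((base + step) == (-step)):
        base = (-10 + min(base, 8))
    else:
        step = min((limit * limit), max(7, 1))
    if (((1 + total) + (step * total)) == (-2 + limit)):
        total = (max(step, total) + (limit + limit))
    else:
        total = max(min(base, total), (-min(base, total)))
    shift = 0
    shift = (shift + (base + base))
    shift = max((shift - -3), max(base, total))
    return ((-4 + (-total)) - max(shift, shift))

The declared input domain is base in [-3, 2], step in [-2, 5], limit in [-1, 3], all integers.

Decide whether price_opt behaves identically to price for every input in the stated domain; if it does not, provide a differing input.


Behavior is preserved: although min/max/abs usage differs; local variable names differ; constant usage differs; statement counts differ; loop structure differs; arithmetic usage differs, the outputs never diverge.
As a probe, take base=-3, step=5, limit=3: price runs total := -9 | ((base + step) == (-step)): false | step := 7 | (((1 + total) + (step * total)) == (-2 + limit)): false | total := 9 | count := 0 | iter idx=0: | count := -6 | count := 9 | result -22; price_opt runs total := -9 | ((base + step) == (-step)): false | step := 7 | (((1 + total) + (step * total)) == (-2 + limit)): false | total := 9 | shift := 0 | shift := -6 | shift := 9 | result -22; both end at -22.
Sweeping the whole domain (240 inputs) finds no disagreement.
verdict: equivalent


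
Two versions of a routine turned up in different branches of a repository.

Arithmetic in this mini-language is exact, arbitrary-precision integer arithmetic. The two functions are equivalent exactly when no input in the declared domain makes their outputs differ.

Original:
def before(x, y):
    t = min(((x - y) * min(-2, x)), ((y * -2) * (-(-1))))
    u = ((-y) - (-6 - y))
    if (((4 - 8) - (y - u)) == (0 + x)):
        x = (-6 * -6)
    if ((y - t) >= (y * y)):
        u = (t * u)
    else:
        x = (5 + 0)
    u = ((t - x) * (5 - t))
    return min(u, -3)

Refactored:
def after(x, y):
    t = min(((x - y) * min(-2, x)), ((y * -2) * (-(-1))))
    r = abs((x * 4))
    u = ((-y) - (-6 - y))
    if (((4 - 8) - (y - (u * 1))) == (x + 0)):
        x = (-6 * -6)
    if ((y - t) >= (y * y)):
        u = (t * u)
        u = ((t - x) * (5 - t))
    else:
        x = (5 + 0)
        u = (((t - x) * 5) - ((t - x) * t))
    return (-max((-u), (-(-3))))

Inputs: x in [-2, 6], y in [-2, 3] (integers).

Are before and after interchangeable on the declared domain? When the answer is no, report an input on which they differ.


Although min/max/abs usage differs; and constant usage differs; and statement counts differ; and arithmetic usage differs; and local variable names differ, 54/54 inputs agree.
verdict: equivalent


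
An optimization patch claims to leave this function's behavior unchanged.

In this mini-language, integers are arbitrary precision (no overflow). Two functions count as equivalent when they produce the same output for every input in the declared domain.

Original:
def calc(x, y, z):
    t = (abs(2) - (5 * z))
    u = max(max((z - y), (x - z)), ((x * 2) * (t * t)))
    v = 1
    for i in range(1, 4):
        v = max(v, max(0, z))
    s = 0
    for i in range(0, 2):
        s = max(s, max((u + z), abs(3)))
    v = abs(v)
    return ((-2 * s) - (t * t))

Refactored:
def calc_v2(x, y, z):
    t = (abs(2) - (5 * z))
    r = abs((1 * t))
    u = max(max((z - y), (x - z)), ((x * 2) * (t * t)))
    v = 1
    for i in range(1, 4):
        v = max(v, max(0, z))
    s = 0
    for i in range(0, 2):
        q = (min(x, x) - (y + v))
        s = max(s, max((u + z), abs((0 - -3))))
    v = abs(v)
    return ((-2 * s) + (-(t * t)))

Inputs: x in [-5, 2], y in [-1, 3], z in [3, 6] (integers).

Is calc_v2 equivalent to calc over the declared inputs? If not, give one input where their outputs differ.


The two are interchangeable: arithmetic usage differs, constant usage differs, local variable names differ, min/max/abs usage differs, statement counts differ, and every declared input agrees.
As a probe, take x=-1, y=3, z=6: calc runs t becomes -28; next u becomes 3; next v becomes 1; next at i=1:; next v becomes 6; next at i=2:; next v becomes 6; next at i=3:; next v becomes 6; next s becomes 0; next at i=0:; next s becomes 9; next at i=1:; next s becomes 9; next v becomes 6; next final value -802; calc_v2 runs t becomes -28; next r becomes 28; next u becomes 3; next v becomes 1; next at i=1:; next v becomes 6; next at i=2:; next v becomes 6; next at i=3:; next v becomes 6; next s becomes 0; next at i=0:; next q becomes -10; next s becomes 9; next at i=1:; next q becomes -10; next s becomes 9; next v becomes 6; next final value -802; both end at -802.
Across all 160 domain points the two functions coincide.
verdict: equivalent
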